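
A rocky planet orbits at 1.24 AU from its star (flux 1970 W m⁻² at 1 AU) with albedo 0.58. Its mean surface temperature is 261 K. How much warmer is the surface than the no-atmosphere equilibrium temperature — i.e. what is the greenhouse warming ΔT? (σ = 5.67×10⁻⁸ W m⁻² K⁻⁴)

S = 1970/1.24² = 1281 W m⁻².
T_eq = [S(1−A)/(4σ)]^(1/4) = [1281×0.42/(4×5.67×10⁻⁸)]^(1/4) = 220.7 K.
ΔT = T_surf − T_eq = 261 − 220.7.

ΔT ≈ 40.3 K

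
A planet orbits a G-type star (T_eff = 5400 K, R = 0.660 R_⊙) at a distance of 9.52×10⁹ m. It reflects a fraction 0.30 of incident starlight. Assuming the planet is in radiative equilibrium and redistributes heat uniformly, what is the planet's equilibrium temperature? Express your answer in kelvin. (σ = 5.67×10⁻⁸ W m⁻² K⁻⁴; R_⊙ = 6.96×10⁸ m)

R_⋆ = 0.660 × 6.96×10⁸ = 4.59×10⁸ m.
L = 4πR_⋆²σT_⋆⁴ = 4π(4.59×10⁸)² × 5.67×10⁻⁸ × (5400)⁴ = 1.28×10²⁶ W.
S = L/(4πd²) = 1.12×10⁵ W m⁻².
Energy balance: absorbed = emitted ⇒ πR²·S(1−A) = 4πR²·σT_eq⁴, so T_eq⁴ = S(1−A)/(4σ).
T_eq = [1.12×10⁵ × 0.70 / (4 × 5.67×10⁻⁸)]^(1/4) = (3.46×10¹¹)^(1/4) = 767 K.

T_eq ≈ 767 K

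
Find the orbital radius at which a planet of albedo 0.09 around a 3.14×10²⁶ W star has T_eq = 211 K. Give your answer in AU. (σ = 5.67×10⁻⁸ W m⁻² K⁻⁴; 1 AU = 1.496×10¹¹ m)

From T_eq⁴ = L(1−A)/(16πσd²): d = √[L(1−A)/(16πσT_eq⁴)].
d = √[3.14×10²⁶ × 0.91 / (16π × 5.67×10⁻⁸ × (211)⁴)] = 2.25×10¹¹ m = 1.50 AU.

d ≈ 1.50 AU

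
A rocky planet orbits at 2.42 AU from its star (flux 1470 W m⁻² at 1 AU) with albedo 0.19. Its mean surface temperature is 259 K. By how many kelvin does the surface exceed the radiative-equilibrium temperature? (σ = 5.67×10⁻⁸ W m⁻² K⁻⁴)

ΔT ≈ 86.0 K

S = 1470/2.42² = 251.0 W m⁻².
T_eq = [S(1−A)/(4σ)]^(1/4) = [251.0×0.81/(4×5.67×10⁻⁸)]^(1/4) = 173.0 K.
ΔT = T_surf − T_eq = 259 − 173.0.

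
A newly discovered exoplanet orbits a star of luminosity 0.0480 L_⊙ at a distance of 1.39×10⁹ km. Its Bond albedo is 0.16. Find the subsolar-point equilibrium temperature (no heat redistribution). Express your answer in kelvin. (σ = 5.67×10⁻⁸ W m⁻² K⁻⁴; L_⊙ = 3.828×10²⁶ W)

d = 1.39×10⁹ km = 1.39×10¹² m.
L = 0.0480 × 3.828×10²⁶ = 1.84×10²⁵ W.
Flux: S = L/(4πd²) = 1.84×10²⁵/(4π×(1.39×10¹²)²) = 0.757 W m⁻².
At the subsolar point the surface absorbs S(1−A) and emits σT⁴ per unit area — no factor of 4, since only the local patch is in balance.
T = [0.757 × 0.84 / 5.67×10⁻⁸]^(1/4) = (1.12×10⁷)^(1/4) = 57.9 K.

T_ss ≈ 57.9 K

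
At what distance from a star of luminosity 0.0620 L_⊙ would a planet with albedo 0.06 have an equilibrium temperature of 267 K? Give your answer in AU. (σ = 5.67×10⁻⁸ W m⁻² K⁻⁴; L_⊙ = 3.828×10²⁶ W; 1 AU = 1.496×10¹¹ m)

L = 0.0620 × 3.828×10²⁶ = 2.37×10²⁵ W.
From T_eq⁴ = L(1−A)/(16πσd²): d = √[L(1−A)/(16πσT_eq⁴)].
d = √[2.37×10²⁵ × 0.94 / (16π × 5.67×10⁻⁸ × (267)⁴)] = 3.92×10¹⁰ m = 0.262 AU.

d ≈ 0.262 AU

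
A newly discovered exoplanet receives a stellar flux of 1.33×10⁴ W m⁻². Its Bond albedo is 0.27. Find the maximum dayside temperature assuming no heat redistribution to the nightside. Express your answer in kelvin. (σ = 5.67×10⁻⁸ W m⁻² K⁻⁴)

With no redistribution each surface element balances locally: S(1−A) = σT⁴.
T = [1.33×10⁴ × 0.73 / 5.67×10⁻⁸]^(1/4) = (1.71×10¹¹)^(1/4) = 643 K.

T_ss ≈ 643 K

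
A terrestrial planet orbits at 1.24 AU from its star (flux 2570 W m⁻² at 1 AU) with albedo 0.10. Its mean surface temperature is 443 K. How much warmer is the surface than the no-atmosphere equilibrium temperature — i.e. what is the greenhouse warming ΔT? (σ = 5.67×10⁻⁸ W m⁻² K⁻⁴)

ΔT ≈ 157.6 K

S = 2570/1.24² = 1671 W m⁻².
T_eq = [S(1−A)/(4σ)]^(1/4) = [1671×0.90/(4×5.67×10⁻⁸)]^(1/4) = 285.4 K.
ΔT = T_surf − T_eq = 443 − 285.4.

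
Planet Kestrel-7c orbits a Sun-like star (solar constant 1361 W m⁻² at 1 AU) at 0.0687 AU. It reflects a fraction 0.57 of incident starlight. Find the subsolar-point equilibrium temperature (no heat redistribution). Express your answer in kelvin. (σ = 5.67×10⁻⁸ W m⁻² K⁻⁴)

Flux at 0.0687 AU: S = 1361/0.0687² = 2.88×10⁵ W m⁻².
At the subsolar point the surface absorbs S(1−A) and emits σT⁴ per unit area — no factor of 4, since only the local patch is in balance.
T = [2.88×10⁵ × 0.43 / 5.67×10⁻⁸]^(1/4) = (2.19×10¹²)^(1/4) = 1220 K.

T_ss ≈ 1220 K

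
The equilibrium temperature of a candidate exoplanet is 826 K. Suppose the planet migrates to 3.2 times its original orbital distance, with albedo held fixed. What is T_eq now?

T_eq ≈ 462 K

T_eq ∝ L^(1/4) · d^(−1/2).
T′ = 826 / 3.2^(1/2) = 462 K.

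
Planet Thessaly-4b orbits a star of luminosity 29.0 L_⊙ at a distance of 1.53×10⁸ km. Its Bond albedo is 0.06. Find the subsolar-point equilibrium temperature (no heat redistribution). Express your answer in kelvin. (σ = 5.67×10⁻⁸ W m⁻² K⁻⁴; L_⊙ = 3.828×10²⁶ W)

d = 1.53×10⁸ km = 1.53×10¹¹ m.
L = 29.0 × 3.828×10²⁶ = 1.11×10²⁸ W.
Flux: S = L/(4πd²) = 1.11×10²⁸/(4π×(1.53×10¹¹)²) = 3.77×10⁴ W m⁻².
At the subsolar point the surface absorbs S(1−A) and emits σT⁴ per unit area — no factor of 4, since only the local patch is in balance.
T = [3.77×10⁴ × 0.94 / 5.67×10⁻⁸]^(1/4) = (6.26×10¹¹)^(1/4) = 889 K.

T_ss ≈ 889 K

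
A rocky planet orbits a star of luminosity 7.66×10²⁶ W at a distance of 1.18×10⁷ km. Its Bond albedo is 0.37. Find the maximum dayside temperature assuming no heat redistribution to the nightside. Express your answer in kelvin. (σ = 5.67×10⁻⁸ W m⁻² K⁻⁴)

d = 1.18×10⁷ km = 1.18×10¹⁰ m.
Flux: S = L/(4πd²) = 7.66×10²⁶/(4π×(1.18×10¹⁰)²) = 4.38×10⁵ W m⁻².
With no redistribution each surface element balances locally: S(1−A) = σT⁴.
T = [4.38×10⁵ × 0.63 / 5.67×10⁻⁸]^(1/4) = (4.86×10¹²)^(1/4) = 1490 K.

T_ss ≈ 1490 K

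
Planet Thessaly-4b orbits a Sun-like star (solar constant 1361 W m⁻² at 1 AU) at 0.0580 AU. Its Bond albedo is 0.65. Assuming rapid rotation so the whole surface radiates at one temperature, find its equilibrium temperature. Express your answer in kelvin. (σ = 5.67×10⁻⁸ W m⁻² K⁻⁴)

T_eq ≈ 889 K

Flux at 0.0580 AU: S = 1361/0.0580² = 4.05×10⁵ W m⁻².
Energy balance: absorbed = emitted ⇒ πR²·S(1−A) = 4πR²·σT_eq⁴, so T_eq⁴ = S(1−A)/(4σ).
T_eq = [4.05×10⁵ × 0.35 / (4 × 5.67×10⁻⁸)]^(1/4) = (6.24×10¹¹)^(1/4) = 889 K.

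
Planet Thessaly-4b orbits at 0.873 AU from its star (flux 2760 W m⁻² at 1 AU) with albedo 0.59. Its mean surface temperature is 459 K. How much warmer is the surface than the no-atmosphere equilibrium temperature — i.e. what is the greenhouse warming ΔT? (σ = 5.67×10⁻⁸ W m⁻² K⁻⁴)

S = 2760/0.873² = 3621 W m⁻².
T_eq = [S(1−A)/(4σ)]^(1/4) = [3621×0.41/(4×5.67×10⁻⁸)]^(1/4) = 284.4 K.
ΔT = T_surf − T_eq = 459 − 284.4.

ΔT ≈ 174.6 K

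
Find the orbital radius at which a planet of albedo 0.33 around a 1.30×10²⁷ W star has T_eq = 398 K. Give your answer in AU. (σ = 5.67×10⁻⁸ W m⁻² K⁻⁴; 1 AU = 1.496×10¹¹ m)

From T_eq⁴ = L(1−A)/(16πσd²): d = √[L(1−A)/(16πσT_eq⁴)].
d = √[1.30×10²⁷ × 0.67 / (16π × 5.67×10⁻⁸ × (398)⁴)] = 1.10×10¹¹ m = 0.738 AU.

d ≈ 0.738 AU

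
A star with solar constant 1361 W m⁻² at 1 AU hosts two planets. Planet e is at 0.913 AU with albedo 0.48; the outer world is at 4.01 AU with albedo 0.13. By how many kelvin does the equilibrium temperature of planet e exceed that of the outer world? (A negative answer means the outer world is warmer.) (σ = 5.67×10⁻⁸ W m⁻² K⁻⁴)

ΔT ≈ 113.1 K

T_eq = [S₀(1−A)/(4σd²)]^(1/4), so T ∝ (1−A)^(1/4) / √d.
T₁ = [1361×0.52/(4×5.67×10⁻⁸×0.913²)]^(1/4) = 247.35 K.
T₂ = [1361×0.87/(4×5.67×10⁻⁸×4.01²)]^(1/4) = 134.23 K.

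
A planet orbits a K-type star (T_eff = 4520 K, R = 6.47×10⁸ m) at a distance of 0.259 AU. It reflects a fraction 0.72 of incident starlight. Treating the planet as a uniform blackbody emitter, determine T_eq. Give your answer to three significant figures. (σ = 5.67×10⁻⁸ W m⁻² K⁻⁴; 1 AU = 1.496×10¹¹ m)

d = 0.259 AU = 3.87×10¹⁰ m.
L = 4πR_⋆²σT_⋆⁴ = 4π(6.47×10⁸)² × 5.67×10⁻⁸ × (4520)⁴ = 1.24×10²⁶ W.
S = L/(4πd²) = 6600 W m⁻².
Energy balance: absorbed = emitted ⇒ πR²·S(1−A) = 4πR²·σT_eq⁴, so T_eq⁴ = S(1−A)/(4σ).
T_eq = [6600 × 0.28 / (4 × 5.67×10⁻⁸)]^(1/4) = (8.15×10⁹)^(1/4) = 300 K.

T_eq ≈ 300 K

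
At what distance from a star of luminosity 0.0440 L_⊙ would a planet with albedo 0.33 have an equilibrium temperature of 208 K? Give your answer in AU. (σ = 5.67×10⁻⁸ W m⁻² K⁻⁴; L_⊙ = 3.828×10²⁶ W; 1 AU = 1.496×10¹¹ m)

L = 0.0440 × 3.828×10²⁶ = 1.68×10²⁵ W.
From T_eq⁴ = L(1−A)/(16πσd²): d = √[L(1−A)/(16πσT_eq⁴)].
d = √[1.68×10²⁵ × 0.67 / (16π × 5.67×10⁻⁸ × (208)⁴)] = 4.60×10¹⁰ m = 0.307 AU.

d ≈ 0.307 AU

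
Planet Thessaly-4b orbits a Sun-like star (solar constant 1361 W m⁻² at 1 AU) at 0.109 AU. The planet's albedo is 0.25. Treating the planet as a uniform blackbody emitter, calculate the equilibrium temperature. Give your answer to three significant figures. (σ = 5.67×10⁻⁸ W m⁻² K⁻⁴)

T_eq ≈ 785 K

Flux at 0.109 AU: S = 1361/0.109² = 1.15×10⁵ W m⁻².
Energy balance: absorbed = emitted ⇒ πR²·S(1−A) = 4πR²·σT_eq⁴, so T_eq⁴ = S(1−A)/(4σ).
T_eq = [1.15×10⁵ × 0.75 / (4 × 5.67×10⁻⁸)]^(1/4) = (3.79×10¹¹)^(1/4) = 785 K.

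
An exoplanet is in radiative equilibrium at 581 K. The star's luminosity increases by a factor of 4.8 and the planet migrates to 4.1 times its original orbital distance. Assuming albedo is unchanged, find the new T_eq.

T_eq ≈ 425 K

T_eq ∝ L^(1/4) · d^(−1/2).
T′ = 581 × 4.8^(1/4) / 4.1^(1/2) = 425 K.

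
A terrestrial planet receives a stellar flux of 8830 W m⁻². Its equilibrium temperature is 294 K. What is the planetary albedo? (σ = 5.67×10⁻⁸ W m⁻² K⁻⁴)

From T_eq⁴ = S(1−A)/(4σ): 1−A = 4σT_eq⁴/S.
1−A = 4 × 5.67×10⁻⁸ × (294)⁴ / 8830 = 0.192.

A ≈ 0.81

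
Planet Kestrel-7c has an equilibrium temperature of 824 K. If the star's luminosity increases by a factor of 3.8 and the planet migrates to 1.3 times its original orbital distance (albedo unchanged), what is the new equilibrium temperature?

T_eq ≈ 1010 K

T_eq ∝ L^(1/4) · d^(−1/2).
T′ = 824 × 3.8^(1/4) / 1.3^(1/2) = 1010 K.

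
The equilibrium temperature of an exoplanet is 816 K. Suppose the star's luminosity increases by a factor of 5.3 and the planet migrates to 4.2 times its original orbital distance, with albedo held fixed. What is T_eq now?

T_eq ≈ 604 K

T_eq ∝ L^(1/4) · d^(−1/2).
T′ = 816 × 5.3^(1/4) / 4.2^(1/2) = 604 K.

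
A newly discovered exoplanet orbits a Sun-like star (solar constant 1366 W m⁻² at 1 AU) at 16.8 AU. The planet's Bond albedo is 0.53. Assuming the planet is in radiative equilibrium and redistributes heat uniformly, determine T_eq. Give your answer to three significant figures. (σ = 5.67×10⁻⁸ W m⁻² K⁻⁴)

Flux at 16.8 AU: S = 1366/16.8² = 4.84 W m⁻².
Energy balance: absorbed = emitted ⇒ πR²·S(1−A) = 4πR²·σT_eq⁴, so T_eq⁴ = S(1−A)/(4σ).
T_eq = [4.84 × 0.47 / (4 × 5.67×10⁻⁸)]^(1/4) = (1.00×10⁷)^(1/4) = 56.3 K.

T_eq ≈ 56.3 K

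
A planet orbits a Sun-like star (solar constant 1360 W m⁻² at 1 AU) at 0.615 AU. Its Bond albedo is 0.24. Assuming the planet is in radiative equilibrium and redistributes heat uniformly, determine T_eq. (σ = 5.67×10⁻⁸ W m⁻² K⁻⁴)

Flux at 0.615 AU: S = 1360/0.615² = 3600 W m⁻².
Energy balance: absorbed = emitted ⇒ πR²·S(1−A) = 4πR²·σT_eq⁴, so T_eq⁴ = S(1−A)/(4σ).
T_eq = [3600 × 0.76 / (4 × 5.67×10⁻⁸)]^(1/4) = (1.20×10¹⁰)^(1/4) = 331 K.

T_eq ≈ 331 K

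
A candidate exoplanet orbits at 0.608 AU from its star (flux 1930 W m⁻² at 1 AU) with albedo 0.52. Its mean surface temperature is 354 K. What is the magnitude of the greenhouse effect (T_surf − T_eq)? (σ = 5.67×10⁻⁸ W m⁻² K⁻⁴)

ΔT ≈ 29.8 K

S = 1930/0.608² = 5221 W m⁻².
T_eq = [S(1−A)/(4σ)]^(1/4) = [5221×0.48/(4×5.67×10⁻⁸)]^(1/4) = 324.2 K.
ΔT = T_surf − T_eq = 354 − 324.2.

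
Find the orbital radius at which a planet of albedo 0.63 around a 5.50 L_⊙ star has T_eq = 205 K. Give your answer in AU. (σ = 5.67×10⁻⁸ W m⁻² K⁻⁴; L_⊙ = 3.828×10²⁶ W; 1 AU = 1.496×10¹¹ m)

d ≈ 2.63 AU

L = 5.50 × 3.828×10²⁶ = 2.11×10²⁷ W.
From T_eq⁴ = L(1−A)/(16πσd²): d = √[L(1−A)/(16πσT_eq⁴)].
d = √[2.11×10²⁷ × 0.37 / (16π × 5.67×10⁻⁸ × (205)⁴)] = 3.93×10¹¹ m = 2.63 AU.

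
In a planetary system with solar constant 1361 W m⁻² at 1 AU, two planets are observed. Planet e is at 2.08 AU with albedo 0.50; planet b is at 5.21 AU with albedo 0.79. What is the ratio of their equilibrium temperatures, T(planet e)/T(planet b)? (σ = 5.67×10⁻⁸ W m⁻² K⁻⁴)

T₁/T₂ ≈ 1.966

T_eq = [S₀(1−A)/(4σd²)]^(1/4), so T ∝ (1−A)^(1/4) / √d.
T₁ = [1361×0.50/(4×5.67×10⁻⁸×2.08²)]^(1/4) = 162.28 K.
T₂ = [1361×0.21/(4×5.67×10⁻⁸×5.21²)]^(1/4) = 82.54 K.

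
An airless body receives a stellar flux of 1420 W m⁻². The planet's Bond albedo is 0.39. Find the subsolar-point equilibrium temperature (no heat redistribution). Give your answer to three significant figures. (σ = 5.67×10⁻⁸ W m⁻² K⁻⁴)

T_ss ≈ 352 K

At the subsolar point the surface absorbs S(1−A) and emits σT⁴ per unit area — no factor of 4, since only the local patch is in balance.
T = [1420 × 0.61 / 5.67×10⁻⁸]^(1/4) = (1.53×10¹⁰)^(1/4) = 352 K.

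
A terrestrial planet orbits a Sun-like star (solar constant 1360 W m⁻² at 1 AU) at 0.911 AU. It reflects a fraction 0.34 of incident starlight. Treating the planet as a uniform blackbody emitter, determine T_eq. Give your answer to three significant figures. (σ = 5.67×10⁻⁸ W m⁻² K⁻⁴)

Flux at 0.911 AU: S = 1360/0.911² = 1640 W m⁻².
Energy balance: absorbed = emitted ⇒ πR²·S(1−A) = 4πR²·σT_eq⁴, so T_eq⁴ = S(1−A)/(4σ).
T_eq = [1640 × 0.66 / (4 × 5.67×10⁻⁸)]^(1/4) = (4.77×10⁹)^(1/4) = 263 K.

T_eq ≈ 263 K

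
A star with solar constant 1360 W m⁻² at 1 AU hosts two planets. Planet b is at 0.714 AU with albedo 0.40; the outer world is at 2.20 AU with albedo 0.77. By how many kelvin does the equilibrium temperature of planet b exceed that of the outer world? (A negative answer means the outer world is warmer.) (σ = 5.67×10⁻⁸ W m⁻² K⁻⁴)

T_eq = [S₀(1−A)/(4σd²)]^(1/4), so T ∝ (1−A)^(1/4) / √d.
T₁ = [1360×0.60/(4×5.67×10⁻⁸×0.714²)]^(1/4) = 289.84 K.
T₂ = [1360×0.23/(4×5.67×10⁻⁸×2.20²)]^(1/4) = 129.93 K.

ΔT ≈ 159.9 K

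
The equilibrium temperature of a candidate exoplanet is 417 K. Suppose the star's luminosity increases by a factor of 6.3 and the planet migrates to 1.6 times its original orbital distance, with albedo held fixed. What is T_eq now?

T_eq ≈ 522 K

T_eq ∝ L^(1/4) · d^(−1/2).
T′ = 417 × 6.3^(1/4) / 1.6^(1/2) = 522 K.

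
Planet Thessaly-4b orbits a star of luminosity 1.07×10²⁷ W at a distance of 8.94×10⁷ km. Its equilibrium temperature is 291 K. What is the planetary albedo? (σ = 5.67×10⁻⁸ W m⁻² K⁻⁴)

A ≈ 0.85

d = 8.94×10⁷ km = 8.94×10¹⁰ m.
Flux: S = L/(4πd²) = 1.07×10²⁷/(4π×(8.94×10¹⁰)²) = 1.07×10⁴ W m⁻².
From T_eq⁴ = S(1−A)/(4σ): 1−A = 4σT_eq⁴/S.
1−A = 4 × 5.67×10⁻⁸ × (291)⁴ / 1.07×10⁴ = 0.153.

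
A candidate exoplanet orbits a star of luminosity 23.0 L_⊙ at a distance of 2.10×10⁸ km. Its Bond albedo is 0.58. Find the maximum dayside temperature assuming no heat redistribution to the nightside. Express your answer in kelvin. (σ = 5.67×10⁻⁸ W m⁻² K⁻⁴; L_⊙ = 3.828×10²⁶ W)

T_ss ≈ 586 K

d = 2.10×10⁸ km = 2.10×10¹¹ m.
L = 23.0 × 3.828×10²⁶ = 8.80×10²⁷ W.
Flux: S = L/(4πd²) = 8.80×10²⁷/(4π×(2.10×10¹¹)²) = 1.59×10⁴ W m⁻².
With no redistribution each surface element balances locally: S(1−A) = σT⁴.
T = [1.59×10⁴ × 0.42 / 5.67×10⁻⁸]^(1/4) = (1.18×10¹¹)^(1/4) = 586 K.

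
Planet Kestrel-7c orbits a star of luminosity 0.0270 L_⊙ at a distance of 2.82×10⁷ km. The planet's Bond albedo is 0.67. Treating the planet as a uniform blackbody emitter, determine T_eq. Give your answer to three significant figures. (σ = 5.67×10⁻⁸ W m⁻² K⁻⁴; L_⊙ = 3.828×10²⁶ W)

T_eq ≈ 197 K

d = 2.82×10⁷ km = 2.82×10¹⁰ m.
L = 0.0270 × 3.828×10²⁶ = 1.03×10²⁵ W.
Flux: S = L/(4πd²) = 1.03×10²⁵/(4π×(2.82×10¹⁰)²) = 1030 W m⁻².
Energy balance: absorbed = emitted ⇒ πR²·S(1−A) = 4πR²·σT_eq⁴, so T_eq⁴ = S(1−A)/(4σ).
T_eq = [1030 × 0.33 / (4 × 5.67×10⁻⁸)]^(1/4) = (1.50×10⁹)^(1/4) = 197 K.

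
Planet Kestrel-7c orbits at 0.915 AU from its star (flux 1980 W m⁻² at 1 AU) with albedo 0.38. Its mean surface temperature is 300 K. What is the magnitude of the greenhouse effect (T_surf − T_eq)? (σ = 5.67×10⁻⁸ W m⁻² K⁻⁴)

ΔT ≈ 16.4 K

S = 1980/0.915² = 2365 W m⁻².
T_eq = [S(1−A)/(4σ)]^(1/4) = [2365×0.62/(4×5.67×10⁻⁸)]^(1/4) = 283.6 K.
ΔT = T_surf − T_eq = 300 − 283.6.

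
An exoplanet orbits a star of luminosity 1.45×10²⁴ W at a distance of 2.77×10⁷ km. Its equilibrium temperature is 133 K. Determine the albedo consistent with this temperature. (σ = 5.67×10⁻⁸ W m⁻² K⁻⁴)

A ≈ 0.53

d = 2.77×10⁷ km = 2.77×10¹⁰ m.
Flux: S = L/(4πd²) = 1.45×10²⁴/(4π×(2.77×10¹⁰)²) = 150 W m⁻².
From T_eq⁴ = S(1−A)/(4σ): 1−A = 4σT_eq⁴/S.
1−A = 4 × 5.67×10⁻⁸ × (133)⁴ / 150 = 0.472.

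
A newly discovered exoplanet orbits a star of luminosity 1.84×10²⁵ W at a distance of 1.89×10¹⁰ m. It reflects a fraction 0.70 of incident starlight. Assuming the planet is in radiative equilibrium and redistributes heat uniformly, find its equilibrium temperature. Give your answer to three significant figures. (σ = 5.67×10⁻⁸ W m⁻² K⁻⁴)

Flux: S = L/(4πd²) = 1.84×10²⁵/(4π×(1.89×10¹⁰)²) = 4100 W m⁻².
Energy balance: absorbed = emitted ⇒ πR²·S(1−A) = 4πR²·σT_eq⁴, so T_eq⁴ = S(1−A)/(4σ).
T_eq = [4100 × 0.30 / (4 × 5.67×10⁻⁸)]^(1/4) = (5.42×10⁹)^(1/4) = 271 K.

T_eq ≈ 271 K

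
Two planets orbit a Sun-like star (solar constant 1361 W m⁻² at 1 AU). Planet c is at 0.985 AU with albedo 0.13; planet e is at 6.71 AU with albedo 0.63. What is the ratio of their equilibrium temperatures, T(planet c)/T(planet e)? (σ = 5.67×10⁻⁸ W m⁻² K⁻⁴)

T_eq = [S₀(1−A)/(4σd²)]^(1/4), so T ∝ (1−A)^(1/4) / √d.
T₁ = [1361×0.87/(4×5.67×10⁻⁸×0.985²)]^(1/4) = 270.84 K.
T₂ = [1361×0.37/(4×5.67×10⁻⁸×6.71²)]^(1/4) = 83.80 K.

T₁/T₂ ≈ 3.232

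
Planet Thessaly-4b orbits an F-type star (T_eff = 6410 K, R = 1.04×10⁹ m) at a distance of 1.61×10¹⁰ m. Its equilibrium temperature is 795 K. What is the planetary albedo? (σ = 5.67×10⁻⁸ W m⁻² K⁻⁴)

A ≈ 0.77

L = 4πR_⋆²σT_⋆⁴ = 4π(1.04×10⁹)² × 5.67×10⁻⁸ × (6410)⁴ = 1.30×10²⁷ W.
S = L/(4πd²) = 3.99×10⁵ W m⁻².
From T_eq⁴ = S(1−A)/(4σ): 1−A = 4σT_eq⁴/S.
1−A = 4 × 5.67×10⁻⁸ × (795)⁴ / 3.99×10⁵ = 0.227.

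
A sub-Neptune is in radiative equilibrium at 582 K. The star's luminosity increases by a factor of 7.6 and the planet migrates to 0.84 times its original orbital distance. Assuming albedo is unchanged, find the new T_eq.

T_eq ≈ 1050 K

T_eq ∝ L^(1/4) · d^(−1/2).
T′ = 582 × 7.6^(1/4) / 0.84^(1/2) = 1050 K.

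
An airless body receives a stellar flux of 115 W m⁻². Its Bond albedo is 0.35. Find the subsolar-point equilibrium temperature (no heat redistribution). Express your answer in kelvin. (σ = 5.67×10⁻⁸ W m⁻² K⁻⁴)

T_ss ≈ 191 K

At the subsolar point the surface absorbs S(1−A) and emits σT⁴ per unit area — no factor of 4, since only the local patch is in balance.
T = [115 × 0.65 / 5.67×10⁻⁸]^(1/4) = (1.32×10⁹)^(1/4) = 191 K.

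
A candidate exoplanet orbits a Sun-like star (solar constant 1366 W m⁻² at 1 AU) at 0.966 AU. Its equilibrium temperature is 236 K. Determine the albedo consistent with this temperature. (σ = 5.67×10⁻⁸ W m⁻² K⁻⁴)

Flux at 0.966 AU: S = 1366/0.966² = 1460 W m⁻².
From T_eq⁴ = S(1−A)/(4σ): 1−A = 4σT_eq⁴/S.
1−A = 4 × 5.67×10⁻⁸ × (236)⁴ / 1460 = 0.481.

A ≈ 0.52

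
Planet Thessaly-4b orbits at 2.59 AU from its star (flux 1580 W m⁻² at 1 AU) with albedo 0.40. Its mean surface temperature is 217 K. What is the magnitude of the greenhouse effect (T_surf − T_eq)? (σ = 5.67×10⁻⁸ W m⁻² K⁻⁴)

S = 1580/2.59² = 235.5 W m⁻².
T_eq = [S(1−A)/(4σ)]^(1/4) = [235.5×0.60/(4×5.67×10⁻⁸)]^(1/4) = 158.0 K.
ΔT = T_surf − T_eq = 217 − 158.0.

ΔT ≈ 59.0 K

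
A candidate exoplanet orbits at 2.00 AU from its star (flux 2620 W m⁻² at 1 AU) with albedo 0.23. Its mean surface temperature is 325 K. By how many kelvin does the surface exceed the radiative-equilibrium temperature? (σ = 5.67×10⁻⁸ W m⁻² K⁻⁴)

S = 2620/2.00² = 655.0 W m⁻².
T_eq = [S(1−A)/(4σ)]^(1/4) = [655.0×0.77/(4×5.67×10⁻⁸)]^(1/4) = 217.2 K.
ΔT = T_surf − T_eq = 325 − 217.2.

ΔT ≈ 107.8 K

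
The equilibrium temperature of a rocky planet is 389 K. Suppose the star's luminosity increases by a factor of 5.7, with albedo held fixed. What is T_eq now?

T_eq ≈ 601 K

T_eq ∝ L^(1/4) · d^(−1/2).
T′ = 389 × 5.7^(1/4) = 601 K.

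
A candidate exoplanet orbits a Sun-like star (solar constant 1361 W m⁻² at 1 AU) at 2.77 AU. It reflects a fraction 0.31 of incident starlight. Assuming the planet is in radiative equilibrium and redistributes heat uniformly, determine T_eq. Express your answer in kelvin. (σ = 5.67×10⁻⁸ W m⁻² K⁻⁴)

Flux at 2.77 AU: S = 1361/2.77² = 177 W m⁻².
Energy balance: absorbed = emitted ⇒ πR²·S(1−A) = 4πR²·σT_eq⁴, so T_eq⁴ = S(1−A)/(4σ).
T_eq = [177 × 0.69 / (4 × 5.67×10⁻⁸)]^(1/4) = (5.40×10⁸)^(1/4) = 152 K.

T_eq ≈ 152 K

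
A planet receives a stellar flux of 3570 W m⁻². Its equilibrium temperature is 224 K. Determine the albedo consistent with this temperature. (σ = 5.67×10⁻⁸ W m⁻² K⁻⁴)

A ≈ 0.84

From T_eq⁴ = S(1−A)/(4σ): 1−A = 4σT_eq⁴/S.
1−A = 4 × 5.67×10⁻⁸ × (224)⁴ / 3570 = 0.160.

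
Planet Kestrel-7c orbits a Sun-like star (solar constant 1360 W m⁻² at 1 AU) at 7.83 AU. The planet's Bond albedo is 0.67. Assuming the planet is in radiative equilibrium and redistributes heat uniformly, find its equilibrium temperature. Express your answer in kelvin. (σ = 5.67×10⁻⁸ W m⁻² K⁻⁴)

T_eq ≈ 75.4 K

Flux at 7.83 AU: S = 1360/7.83² = 22.2 W m⁻².
Energy balance: absorbed = emitted ⇒ πR²·S(1−A) = 4πR²·σT_eq⁴, so T_eq⁴ = S(1−A)/(4σ).
T_eq = [22.2 × 0.33 / (4 × 5.67×10⁻⁸)]^(1/4) = (3.23×10⁷)^(1/4) = 75.4 K.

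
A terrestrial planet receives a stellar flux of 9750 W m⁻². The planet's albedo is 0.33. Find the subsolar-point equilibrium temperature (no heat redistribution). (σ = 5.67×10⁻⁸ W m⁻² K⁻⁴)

At the subsolar point the surface absorbs S(1−A) and emits σT⁴ per unit area — no factor of 4, since only the local patch is in balance.
T = [9750 × 0.67 / 5.67×10⁻⁸]^(1/4) = (1.15×10¹¹)^(1/4) = 583 K.

T_ss ≈ 583 K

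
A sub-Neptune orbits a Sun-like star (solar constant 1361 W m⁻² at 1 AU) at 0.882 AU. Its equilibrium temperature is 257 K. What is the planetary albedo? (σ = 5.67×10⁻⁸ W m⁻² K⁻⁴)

A ≈ 0.43

Flux at 0.882 AU: S = 1361/0.882² = 1750 W m⁻².
From T_eq⁴ = S(1−A)/(4σ): 1−A = 4σT_eq⁴/S.
1−A = 4 × 5.67×10⁻⁸ × (257)⁴ / 1750 = 0.566.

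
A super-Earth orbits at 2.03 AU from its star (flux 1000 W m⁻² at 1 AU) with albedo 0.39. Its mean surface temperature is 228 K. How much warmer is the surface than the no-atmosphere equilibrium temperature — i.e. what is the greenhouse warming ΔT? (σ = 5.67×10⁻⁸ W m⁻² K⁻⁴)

S = 1000/2.03² = 242.7 W m⁻².
T_eq = [S(1−A)/(4σ)]^(1/4) = [242.7×0.61/(4×5.67×10⁻⁸)]^(1/4) = 159.8 K.
ΔT = T_surf − T_eq = 228 − 159.8.

ΔT ≈ 68.2 K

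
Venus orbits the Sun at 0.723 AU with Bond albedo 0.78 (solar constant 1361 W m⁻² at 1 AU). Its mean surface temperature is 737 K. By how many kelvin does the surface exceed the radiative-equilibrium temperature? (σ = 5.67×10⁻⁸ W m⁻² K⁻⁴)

S = 1361/0.723² = 2604 W m⁻².
T_eq = [S(1−A)/(4σ)]^(1/4) = [2604×0.22/(4×5.67×10⁻⁸)]^(1/4) = 224.2 K.
ΔT = T_surf − T_eq = 737 − 224.2.

ΔT ≈ 512.8 K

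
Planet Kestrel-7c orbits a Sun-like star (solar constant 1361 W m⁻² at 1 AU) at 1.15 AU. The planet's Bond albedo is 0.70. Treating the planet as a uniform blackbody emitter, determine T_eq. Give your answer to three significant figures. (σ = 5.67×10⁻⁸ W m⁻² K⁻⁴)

T_eq ≈ 192 K

Flux at 1.15 AU: S = 1361/1.15² = 1030 W m⁻².
Energy balance: absorbed = emitted ⇒ πR²·S(1−A) = 4πR²·σT_eq⁴, so T_eq⁴ = S(1−A)/(4σ).
T_eq = [1030 × 0.30 / (4 × 5.67×10⁻⁸)]^(1/4) = (1.36×10⁹)^(1/4) = 192 K.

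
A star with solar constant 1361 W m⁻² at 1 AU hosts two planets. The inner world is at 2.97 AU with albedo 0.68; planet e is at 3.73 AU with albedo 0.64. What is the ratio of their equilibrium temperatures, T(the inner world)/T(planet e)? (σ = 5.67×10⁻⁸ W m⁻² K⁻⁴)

T_eq = [S₀(1−A)/(4σd²)]^(1/4), so T ∝ (1−A)^(1/4) / √d.
T₁ = [1361×0.32/(4×5.67×10⁻⁸×2.97²)]^(1/4) = 121.47 K.
T₂ = [1361×0.36/(4×5.67×10⁻⁸×3.73²)]^(1/4) = 111.63 K.

T₁/T₂ ≈ 1.088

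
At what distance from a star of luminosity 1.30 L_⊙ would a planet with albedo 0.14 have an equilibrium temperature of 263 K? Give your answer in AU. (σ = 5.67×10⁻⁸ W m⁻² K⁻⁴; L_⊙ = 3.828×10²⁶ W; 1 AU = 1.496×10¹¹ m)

d ≈ 1.18 AU

L = 1.30 × 3.828×10²⁶ = 4.98×10²⁶ W.
From T_eq⁴ = L(1−A)/(16πσd²): d = √[L(1−A)/(16πσT_eq⁴)].
d = √[4.98×10²⁶ × 0.86 / (16π × 5.67×10⁻⁸ × (263)⁴)] = 1.77×10¹¹ m = 1.18 AU.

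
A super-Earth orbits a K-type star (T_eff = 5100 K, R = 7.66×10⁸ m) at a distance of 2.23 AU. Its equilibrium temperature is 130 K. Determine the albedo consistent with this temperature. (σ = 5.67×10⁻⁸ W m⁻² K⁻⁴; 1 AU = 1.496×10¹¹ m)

A ≈ 0.68

d = 2.23 AU = 3.34×10¹¹ m.
L = 4πR_⋆²σT_⋆⁴ = 4π(7.66×10⁸)² × 5.67×10⁻⁸ × (5100)⁴ = 2.83×10²⁶ W.
S = L/(4πd²) = 202 W m⁻².
From T_eq⁴ = S(1−A)/(4σ): 1−A = 4σT_eq⁴/S.
1−A = 4 × 5.67×10⁻⁸ × (130)⁴ / 202 = 0.320.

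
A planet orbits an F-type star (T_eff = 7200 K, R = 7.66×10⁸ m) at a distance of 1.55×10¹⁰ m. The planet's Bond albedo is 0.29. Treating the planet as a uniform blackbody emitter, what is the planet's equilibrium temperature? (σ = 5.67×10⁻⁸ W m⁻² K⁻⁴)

L = 4πR_⋆²σT_⋆⁴ = 4π(7.66×10⁸)² × 5.67×10⁻⁸ × (7200)⁴ = 1.12×10²⁷ W.
S = L/(4πd²) = 3.72×10⁵ W m⁻².
Energy balance: absorbed = emitted ⇒ πR²·S(1−A) = 4πR²·σT_eq⁴, so T_eq⁴ = S(1−A)/(4σ).
T_eq = [3.72×10⁵ × 0.71 / (4 × 5.67×10⁻⁸)]^(1/4) = (1.16×10¹²)^(1/4) = 1040 K.

T_eq ≈ 1040 K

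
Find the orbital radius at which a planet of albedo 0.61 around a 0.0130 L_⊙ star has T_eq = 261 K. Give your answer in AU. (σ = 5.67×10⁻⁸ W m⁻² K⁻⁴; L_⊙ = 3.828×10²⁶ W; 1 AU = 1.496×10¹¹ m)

L = 0.0130 × 3.828×10²⁶ = 4.98×10²⁴ W.
From T_eq⁴ = L(1−A)/(16πσd²): d = √[L(1−A)/(16πσT_eq⁴)].
d = √[4.98×10²⁴ × 0.39 / (16π × 5.67×10⁻⁸ × (261)⁴)] = 1.21×10¹⁰ m = 0.0810 AU.

d ≈ 0.0810 AU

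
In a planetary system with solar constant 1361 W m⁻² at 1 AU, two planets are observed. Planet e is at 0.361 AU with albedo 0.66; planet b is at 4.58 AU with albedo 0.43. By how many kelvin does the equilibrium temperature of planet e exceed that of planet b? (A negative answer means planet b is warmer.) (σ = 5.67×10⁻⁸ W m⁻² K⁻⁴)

ΔT ≈ 240.7 K

T_eq = [S₀(1−A)/(4σd²)]^(1/4), so T ∝ (1−A)^(1/4) / √d.
T₁ = [1361×0.34/(4×5.67×10⁻⁸×0.361²)]^(1/4) = 353.73 K.
T₂ = [1361×0.57/(4×5.67×10⁻⁸×4.58²)]^(1/4) = 113.00 K.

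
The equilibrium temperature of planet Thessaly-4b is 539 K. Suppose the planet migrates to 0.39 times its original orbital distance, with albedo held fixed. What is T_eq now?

T_eq ∝ L^(1/4) · d^(−1/2).
T′ = 539 / 0.39^(1/2) = 863 K.

T_eq ≈ 863 K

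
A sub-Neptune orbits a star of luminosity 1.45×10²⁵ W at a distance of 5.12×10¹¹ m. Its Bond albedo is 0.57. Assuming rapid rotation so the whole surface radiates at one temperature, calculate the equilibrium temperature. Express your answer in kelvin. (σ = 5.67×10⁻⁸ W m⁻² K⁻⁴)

Flux: S = L/(4πd²) = 1.45×10²⁵/(4π×(5.12×10¹¹)²) = 4.40 W m⁻².
Energy balance: absorbed = emitted ⇒ πR²·S(1−A) = 4πR²·σT_eq⁴, so T_eq⁴ = S(1−A)/(4σ).
T_eq = [4.40 × 0.43 / (4 × 5.67×10⁻⁸)]^(1/4) = (8.35×10⁶)^(1/4) = 53.7 K.

T_eq ≈ 53.7 K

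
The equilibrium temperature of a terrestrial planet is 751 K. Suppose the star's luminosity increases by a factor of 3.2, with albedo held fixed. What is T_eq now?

T_eq ∝ L^(1/4) · d^(−1/2).
T′ = 751 × 3.2^(1/4) = 1000 K.

T_eq ≈ 1000 K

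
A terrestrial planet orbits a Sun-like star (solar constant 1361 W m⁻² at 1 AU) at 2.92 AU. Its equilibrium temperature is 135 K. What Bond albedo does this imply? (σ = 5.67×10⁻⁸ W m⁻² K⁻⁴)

A ≈ 0.53

Flux at 2.92 AU: S = 1361/2.92² = 160 W m⁻².
From T_eq⁴ = S(1−A)/(4σ): 1−A = 4σT_eq⁴/S.
1−A = 4 × 5.67×10⁻⁸ × (135)⁴ / 160 = 0.472.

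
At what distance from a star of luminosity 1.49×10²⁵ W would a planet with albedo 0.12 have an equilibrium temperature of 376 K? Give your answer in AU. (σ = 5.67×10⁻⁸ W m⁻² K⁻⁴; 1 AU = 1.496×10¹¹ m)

From T_eq⁴ = L(1−A)/(16πσd²): d = √[L(1−A)/(16πσT_eq⁴)].
d = √[1.49×10²⁵ × 0.88 / (16π × 5.67×10⁻⁸ × (376)⁴)] = 1.52×10¹⁰ m = 0.101 AU.

d ≈ 0.101 AU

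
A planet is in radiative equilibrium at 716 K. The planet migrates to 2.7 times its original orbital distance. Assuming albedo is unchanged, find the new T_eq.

T_eq ∝ L^(1/4) · d^(−1/2).
T′ = 716 / 2.7^(1/2) = 436 K.

T_eq ≈ 436 K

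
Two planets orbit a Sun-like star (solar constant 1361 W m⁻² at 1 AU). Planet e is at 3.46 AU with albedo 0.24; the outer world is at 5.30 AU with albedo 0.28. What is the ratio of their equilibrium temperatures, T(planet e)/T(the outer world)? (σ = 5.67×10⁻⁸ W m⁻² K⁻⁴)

T_eq = [S₀(1−A)/(4σd²)]^(1/4), so T ∝ (1−A)^(1/4) / √d.
T₁ = [1361×0.76/(4×5.67×10⁻⁸×3.46²)]^(1/4) = 139.71 K.
T₂ = [1361×0.72/(4×5.67×10⁻⁸×5.30²)]^(1/4) = 111.37 K.

T₁/T₂ ≈ 1.254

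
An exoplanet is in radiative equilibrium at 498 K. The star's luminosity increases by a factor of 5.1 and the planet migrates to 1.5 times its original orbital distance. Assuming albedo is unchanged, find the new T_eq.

T_eq ∝ L^(1/4) · d^(−1/2).
T′ = 498 × 5.1^(1/4) / 1.5^(1/2) = 611 K.

T_eq ≈ 611 K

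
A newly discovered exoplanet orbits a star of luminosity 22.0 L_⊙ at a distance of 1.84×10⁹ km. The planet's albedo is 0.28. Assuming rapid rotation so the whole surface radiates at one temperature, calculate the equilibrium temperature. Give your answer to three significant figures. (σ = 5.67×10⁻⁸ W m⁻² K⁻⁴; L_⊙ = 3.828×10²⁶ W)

T_eq ≈ 158 K

d = 1.84×10⁹ km = 1.84×10¹² m.
L = 22.0 × 3.828×10²⁶ = 8.42×10²⁷ W.
Flux: S = L/(4πd²) = 8.42×10²⁷/(4π×(1.84×10¹²)²) = 198 W m⁻².
Energy balance: absorbed = emitted ⇒ πR²·S(1−A) = 4πR²·σT_eq⁴, so T_eq⁴ = S(1−A)/(4σ).
T_eq = [198 × 0.72 / (4 × 5.67×10⁻⁸)]^(1/4) = (6.28×10⁸)^(1/4) = 158 K.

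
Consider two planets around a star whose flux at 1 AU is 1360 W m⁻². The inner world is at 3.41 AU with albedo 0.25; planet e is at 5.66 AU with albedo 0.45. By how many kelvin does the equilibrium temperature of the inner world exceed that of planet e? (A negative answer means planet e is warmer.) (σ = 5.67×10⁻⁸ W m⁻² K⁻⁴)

ΔT ≈ 39.5 K

T_eq = [S₀(1−A)/(4σd²)]^(1/4), so T ∝ (1−A)^(1/4) / √d.
T₁ = [1360×0.75/(4×5.67×10⁻⁸×3.41²)]^(1/4) = 140.24 K.
T₂ = [1360×0.55/(4×5.67×10⁻⁸×5.66²)]^(1/4) = 100.73 K.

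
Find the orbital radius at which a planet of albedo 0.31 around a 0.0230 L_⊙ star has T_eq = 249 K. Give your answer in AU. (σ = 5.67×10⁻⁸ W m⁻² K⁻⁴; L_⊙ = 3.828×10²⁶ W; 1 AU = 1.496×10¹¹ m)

L = 0.0230 × 3.828×10²⁶ = 8.80×10²⁴ W.
From T_eq⁴ = L(1−A)/(16πσd²): d = √[L(1−A)/(16πσT_eq⁴)].
d = √[8.80×10²⁴ × 0.69 / (16π × 5.67×10⁻⁸ × (249)⁴)] = 2.35×10¹⁰ m = 0.157 AU.

d ≈ 0.157 AU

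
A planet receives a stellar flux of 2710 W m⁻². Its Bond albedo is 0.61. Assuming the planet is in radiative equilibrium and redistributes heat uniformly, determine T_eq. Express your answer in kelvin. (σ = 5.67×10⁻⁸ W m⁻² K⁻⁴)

Energy balance: absorbed = emitted ⇒ πR²·S(1−A) = 4πR²·σT_eq⁴, so T_eq⁴ = S(1−A)/(4σ).
T_eq = [2710 × 0.39 / (4 × 5.67×10⁻⁸)]^(1/4) = (4.66×10⁹)^(1/4) = 261 K.

T_eq ≈ 261 K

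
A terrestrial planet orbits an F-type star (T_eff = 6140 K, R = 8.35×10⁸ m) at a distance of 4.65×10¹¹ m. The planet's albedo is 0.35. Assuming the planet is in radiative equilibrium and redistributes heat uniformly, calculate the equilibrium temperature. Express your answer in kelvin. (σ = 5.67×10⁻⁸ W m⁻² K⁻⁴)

T_eq ≈ 165 K

L = 4πR_⋆²σT_⋆⁴ = 4π(8.35×10⁸)² × 5.67×10⁻⁸ × (6140)⁴ = 7.06×10²⁶ W.
S = L/(4πd²) = 260 W m⁻².
Energy balance: absorbed = emitted ⇒ πR²·S(1−A) = 4πR²·σT_eq⁴, so T_eq⁴ = S(1−A)/(4σ).
T_eq = [260 × 0.65 / (4 × 5.67×10⁻⁸)]^(1/4) = (7.45×10⁸)^(1/4) = 165 K.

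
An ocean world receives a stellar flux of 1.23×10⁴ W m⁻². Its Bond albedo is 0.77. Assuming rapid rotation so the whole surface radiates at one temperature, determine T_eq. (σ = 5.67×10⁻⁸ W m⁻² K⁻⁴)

T_eq ≈ 334 K

Energy balance: absorbed = emitted ⇒ πR²·S(1−A) = 4πR²·σT_eq⁴, so T_eq⁴ = S(1−A)/(4σ).
T_eq = [1.23×10⁴ × 0.23 / (4 × 5.67×10⁻⁸)]^(1/4) = (1.25×10¹⁰)^(1/4) = 334 K.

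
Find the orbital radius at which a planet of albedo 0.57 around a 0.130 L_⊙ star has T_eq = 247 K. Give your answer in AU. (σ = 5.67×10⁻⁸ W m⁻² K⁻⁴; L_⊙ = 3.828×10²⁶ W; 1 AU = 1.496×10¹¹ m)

L = 0.130 × 3.828×10²⁶ = 4.98×10²⁵ W.
From T_eq⁴ = L(1−A)/(16πσd²): d = √[L(1−A)/(16πσT_eq⁴)].
d = √[4.98×10²⁵ × 0.43 / (16π × 5.67×10⁻⁸ × (247)⁴)] = 4.49×10¹⁰ m = 0.300 AU.

d ≈ 0.300 AU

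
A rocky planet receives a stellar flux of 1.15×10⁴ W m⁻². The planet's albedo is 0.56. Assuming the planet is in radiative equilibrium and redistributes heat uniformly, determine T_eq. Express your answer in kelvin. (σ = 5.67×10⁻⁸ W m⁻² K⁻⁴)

T_eq ≈ 386 K

Energy balance: absorbed = emitted ⇒ πR²·S(1−A) = 4πR²·σT_eq⁴, so T_eq⁴ = S(1−A)/(4σ).
T_eq = [1.15×10⁴ × 0.44 / (4 × 5.67×10⁻⁸)]^(1/4) = (2.23×10¹⁰)^(1/4) = 386 K.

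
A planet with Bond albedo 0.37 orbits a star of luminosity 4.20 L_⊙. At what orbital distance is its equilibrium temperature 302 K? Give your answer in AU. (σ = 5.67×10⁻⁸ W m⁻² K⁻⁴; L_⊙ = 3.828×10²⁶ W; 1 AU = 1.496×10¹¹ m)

L = 4.20 × 3.828×10²⁶ = 1.61×10²⁷ W.
From T_eq⁴ = L(1−A)/(16πσd²): d = √[L(1−A)/(16πσT_eq⁴)].
d = √[1.61×10²⁷ × 0.63 / (16π × 5.67×10⁻⁸ × (302)⁴)] = 2.07×10¹¹ m = 1.38 AU.

d ≈ 1.38 AU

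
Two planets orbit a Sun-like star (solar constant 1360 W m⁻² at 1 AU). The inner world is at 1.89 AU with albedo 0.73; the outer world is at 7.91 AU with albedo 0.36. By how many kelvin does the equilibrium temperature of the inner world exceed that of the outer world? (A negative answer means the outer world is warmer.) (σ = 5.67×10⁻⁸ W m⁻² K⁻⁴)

T_eq = [S₀(1−A)/(4σd²)]^(1/4), so T ∝ (1−A)^(1/4) / √d.
T₁ = [1360×0.27/(4×5.67×10⁻⁸×1.89²)]^(1/4) = 145.91 K.
T₂ = [1360×0.64/(4×5.67×10⁻⁸×7.91²)]^(1/4) = 88.50 K.

ΔT ≈ 57.4 K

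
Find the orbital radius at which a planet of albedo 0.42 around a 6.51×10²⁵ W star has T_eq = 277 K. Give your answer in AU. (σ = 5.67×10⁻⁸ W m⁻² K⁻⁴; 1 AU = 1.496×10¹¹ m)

From T_eq⁴ = L(1−A)/(16πσd²): d = √[L(1−A)/(16πσT_eq⁴)].
d = √[6.51×10²⁵ × 0.58 / (16π × 5.67×10⁻⁸ × (277)⁴)] = 4.74×10¹⁰ m = 0.317 AU.

d ≈ 0.317 AU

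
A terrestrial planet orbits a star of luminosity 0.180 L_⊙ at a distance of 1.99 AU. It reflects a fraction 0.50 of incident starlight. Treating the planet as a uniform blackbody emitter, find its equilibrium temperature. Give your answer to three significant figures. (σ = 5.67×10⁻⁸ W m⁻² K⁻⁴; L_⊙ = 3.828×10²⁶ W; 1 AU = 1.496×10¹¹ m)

T_eq ≈ 108 K

d = 1.99 AU = 2.98×10¹¹ m.
L = 0.180 × 3.828×10²⁶ = 6.89×10²⁵ W.
Flux: S = L/(4πd²) = 6.89×10²⁵/(4π×(2.98×10¹¹)²) = 61.9 W m⁻².
Energy balance: absorbed = emitted ⇒ πR²·S(1−A) = 4πR²·σT_eq⁴, so T_eq⁴ = S(1−A)/(4σ).
T_eq = [61.9 × 0.50 / (4 × 5.67×10⁻⁸)]^(1/4) = (1.36×10⁸)^(1/4) = 108 K.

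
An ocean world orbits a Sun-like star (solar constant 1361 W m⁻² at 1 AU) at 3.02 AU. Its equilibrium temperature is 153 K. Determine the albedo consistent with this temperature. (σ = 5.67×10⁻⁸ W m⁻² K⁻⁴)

A ≈ 0.17

Flux at 3.02 AU: S = 1361/3.02² = 149 W m⁻².
From T_eq⁴ = S(1−A)/(4σ): 1−A = 4σT_eq⁴/S.
1−A = 4 × 5.67×10⁻⁸ × (153)⁴ / 149 = 0.833.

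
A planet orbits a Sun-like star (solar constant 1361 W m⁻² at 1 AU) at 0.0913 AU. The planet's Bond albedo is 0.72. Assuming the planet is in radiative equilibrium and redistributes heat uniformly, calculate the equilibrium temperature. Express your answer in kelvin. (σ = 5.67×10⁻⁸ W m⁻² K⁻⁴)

Flux at 0.0913 AU: S = 1361/0.0913² = 1.63×10⁵ W m⁻².
Energy balance: absorbed = emitted ⇒ πR²·S(1−A) = 4πR²·σT_eq⁴, so T_eq⁴ = S(1−A)/(4σ).
T_eq = [1.63×10⁵ × 0.28 / (4 × 5.67×10⁻⁸)]^(1/4) = (2.02×10¹¹)^(1/4) = 670 K.

T_eq ≈ 670 K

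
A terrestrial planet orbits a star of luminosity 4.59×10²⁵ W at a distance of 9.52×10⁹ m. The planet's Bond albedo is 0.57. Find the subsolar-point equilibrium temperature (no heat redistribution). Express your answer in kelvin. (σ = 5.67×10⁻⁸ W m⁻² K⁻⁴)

Flux: S = L/(4πd²) = 4.59×10²⁵/(4π×(9.52×10⁹)²) = 4.03×10⁴ W m⁻².
At the subsolar point the surface absorbs S(1−A) and emits σT⁴ per unit area — no factor of 4, since only the local patch is in balance.
T = [4.03×10⁴ × 0.43 / 5.67×10⁻⁸]^(1/4) = (3.06×10¹¹)^(1/4) = 744 K.

T_ss ≈ 744 K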